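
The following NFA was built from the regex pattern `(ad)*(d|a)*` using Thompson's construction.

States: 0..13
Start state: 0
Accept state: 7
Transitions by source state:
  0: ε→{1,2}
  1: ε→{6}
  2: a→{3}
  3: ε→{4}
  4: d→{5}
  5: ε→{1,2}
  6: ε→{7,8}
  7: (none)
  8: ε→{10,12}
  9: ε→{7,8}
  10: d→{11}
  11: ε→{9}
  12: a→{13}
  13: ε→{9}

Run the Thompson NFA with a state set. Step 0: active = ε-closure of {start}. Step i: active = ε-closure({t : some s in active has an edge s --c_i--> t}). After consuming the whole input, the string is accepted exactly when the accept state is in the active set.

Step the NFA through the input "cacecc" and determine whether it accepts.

start: ε-closure({0}) = {0,1,2,6,7,8,10,12}
'c' @ 1: {}  — no active states
rest 'acecc' ignored (set empty)
end set {} — state 7 not in

Answer: REJECT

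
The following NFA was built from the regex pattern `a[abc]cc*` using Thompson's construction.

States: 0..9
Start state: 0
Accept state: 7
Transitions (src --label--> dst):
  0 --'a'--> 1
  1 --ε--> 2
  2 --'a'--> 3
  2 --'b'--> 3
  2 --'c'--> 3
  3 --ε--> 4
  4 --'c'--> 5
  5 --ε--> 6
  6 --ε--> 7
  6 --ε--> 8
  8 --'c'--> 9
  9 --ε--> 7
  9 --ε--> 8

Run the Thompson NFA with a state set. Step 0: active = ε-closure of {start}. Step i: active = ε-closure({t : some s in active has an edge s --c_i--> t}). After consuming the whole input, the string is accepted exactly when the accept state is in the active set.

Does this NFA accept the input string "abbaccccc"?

Answer: REJECT

Steps:
start: ε-closure({0}) = {0}
'a' @ 1: {1,2}
'b' @ 2: {3,4}
'b' @ 3: {}  — dead — no transitions
rest 'accccc' ignored (set empty)
after full input: {}  (accept=7 not in)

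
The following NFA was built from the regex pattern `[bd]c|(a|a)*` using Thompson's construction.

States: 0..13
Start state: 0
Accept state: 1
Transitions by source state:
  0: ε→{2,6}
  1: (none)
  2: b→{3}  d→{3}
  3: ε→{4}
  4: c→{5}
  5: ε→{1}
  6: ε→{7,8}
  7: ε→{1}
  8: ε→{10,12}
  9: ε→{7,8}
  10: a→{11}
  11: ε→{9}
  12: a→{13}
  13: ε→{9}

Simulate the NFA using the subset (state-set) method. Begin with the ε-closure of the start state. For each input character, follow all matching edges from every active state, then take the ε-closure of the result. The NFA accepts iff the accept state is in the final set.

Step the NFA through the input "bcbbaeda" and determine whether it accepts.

S₀ = ε-closure({0}) = {0,1,2,6,7,8,10,12}
'b' @ 1: {3,4}
'c' @ 2: {1,5}  [accepting]
'b' @ 3: {}  — dead — no transitions
rest 'baeda' ignored (set empty)
final: {}; accept 1 not in set

Answer: REJECT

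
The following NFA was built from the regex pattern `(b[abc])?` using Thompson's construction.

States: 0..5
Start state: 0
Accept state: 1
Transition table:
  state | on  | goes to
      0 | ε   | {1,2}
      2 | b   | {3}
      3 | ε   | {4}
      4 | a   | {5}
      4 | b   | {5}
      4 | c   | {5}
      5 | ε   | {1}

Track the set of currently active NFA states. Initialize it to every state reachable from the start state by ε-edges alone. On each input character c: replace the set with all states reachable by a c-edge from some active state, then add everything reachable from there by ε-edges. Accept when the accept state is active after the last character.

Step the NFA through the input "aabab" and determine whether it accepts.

initial (ε-close {0}): {0,1,2}
'a' @ 1: {}  — state set empty
rest 'abab' ignored (set empty)
end set {} — state 1 not in

Answer: REJECT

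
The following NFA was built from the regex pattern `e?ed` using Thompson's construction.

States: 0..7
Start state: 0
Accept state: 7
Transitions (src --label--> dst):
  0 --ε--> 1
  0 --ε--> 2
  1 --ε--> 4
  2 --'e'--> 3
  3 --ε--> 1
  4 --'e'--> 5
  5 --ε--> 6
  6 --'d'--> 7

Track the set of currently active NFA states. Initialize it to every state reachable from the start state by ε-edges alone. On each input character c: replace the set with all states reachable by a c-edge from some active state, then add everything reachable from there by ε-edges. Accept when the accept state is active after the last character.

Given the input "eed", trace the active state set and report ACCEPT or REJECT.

Answer: ACCEPT

Steps:
initial (ε-close {0}): {0,1,2,4}
'e' @ 1: {1,3,4,5,6}
'e' @ 2: {5,6}
'd' @ 3: {7}  ✓accept
end set {7} — state 7 in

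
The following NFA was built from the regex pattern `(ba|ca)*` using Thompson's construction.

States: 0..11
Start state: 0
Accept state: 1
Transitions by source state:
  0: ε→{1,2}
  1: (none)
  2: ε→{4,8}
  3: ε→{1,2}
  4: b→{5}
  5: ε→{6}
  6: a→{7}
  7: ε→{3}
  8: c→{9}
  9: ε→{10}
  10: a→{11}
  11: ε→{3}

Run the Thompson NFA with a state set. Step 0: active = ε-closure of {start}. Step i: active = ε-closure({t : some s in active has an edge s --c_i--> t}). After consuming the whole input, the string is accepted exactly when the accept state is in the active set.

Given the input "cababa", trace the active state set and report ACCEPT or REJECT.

S₀ = ε-closure({0}) = {0,1,2,4,8}
'c' @ 1: {9,10}
'a' @ 2: {1,2,3,4,8,11}  (accept∈set)
'b' @ 3: {5,6}
'a' @ 4: {1,2,3,4,7,8}  (accept∈set)
'b' @ 5: {5,6}
'a' @ 6: {1,2,3,4,7,8}  (accept∈set)
after full input: {1,2,3,4,7,8}  (accept=1 in)

Answer: ACCEPT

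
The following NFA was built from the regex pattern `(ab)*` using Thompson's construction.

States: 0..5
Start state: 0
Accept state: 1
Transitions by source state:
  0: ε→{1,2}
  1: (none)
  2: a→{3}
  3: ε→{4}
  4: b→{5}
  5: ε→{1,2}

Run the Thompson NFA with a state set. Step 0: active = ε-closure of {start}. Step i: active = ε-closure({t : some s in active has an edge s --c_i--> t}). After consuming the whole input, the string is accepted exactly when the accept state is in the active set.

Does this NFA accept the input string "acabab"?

Answer: REJECT

Trace:
initial (ε-close {0}): {0,1,2}
'a' @ 1: {3,4}
'c' @ 2: {}  — no active states
rest 'abab' ignored (set empty)
final: {}; accept 1 not in set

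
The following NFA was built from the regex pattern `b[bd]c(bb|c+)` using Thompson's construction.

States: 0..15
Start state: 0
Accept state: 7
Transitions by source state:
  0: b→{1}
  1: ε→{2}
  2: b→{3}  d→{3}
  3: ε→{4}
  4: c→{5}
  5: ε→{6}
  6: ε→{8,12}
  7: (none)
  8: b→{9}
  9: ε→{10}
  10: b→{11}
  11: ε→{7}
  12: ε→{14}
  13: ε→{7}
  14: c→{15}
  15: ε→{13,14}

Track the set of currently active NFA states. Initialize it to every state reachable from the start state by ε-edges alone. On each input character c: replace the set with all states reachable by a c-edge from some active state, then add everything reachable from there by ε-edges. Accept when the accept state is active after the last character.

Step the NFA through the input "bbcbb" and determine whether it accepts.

start: ε-closure({0}) = {0}
'b' @ 1: {1,2}
'b' @ 2: {3,4}
'c' @ 3: {5,6,8,12,14}
'b' @ 4: {9,10}
'b' @ 5: {7,11}  [accepting]
after full input: {7,11}  (accept=7 in)

Answer: ACCEPT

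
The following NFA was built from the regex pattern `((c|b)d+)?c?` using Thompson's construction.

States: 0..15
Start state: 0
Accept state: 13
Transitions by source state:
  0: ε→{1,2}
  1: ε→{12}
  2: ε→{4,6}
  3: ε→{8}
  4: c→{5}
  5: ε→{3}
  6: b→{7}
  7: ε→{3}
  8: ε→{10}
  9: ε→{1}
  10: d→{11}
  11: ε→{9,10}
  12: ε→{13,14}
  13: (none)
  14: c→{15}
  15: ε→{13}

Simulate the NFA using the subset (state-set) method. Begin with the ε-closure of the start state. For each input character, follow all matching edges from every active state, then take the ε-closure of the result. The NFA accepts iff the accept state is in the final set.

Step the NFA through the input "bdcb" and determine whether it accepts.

S₀ = ε-closure({0}) = {0,1,2,4,6,12,13,14}
'b' @ 1: {3,7,8,10}
'd' @ 2: {1,9,10,11,12,13,14}  [accepting]
'c' @ 3: {13,15}  [accepting]
'b' @ 4: {}  — dead — no transitions
after full input: {}  (accept=13 not in)

Answer: REJECT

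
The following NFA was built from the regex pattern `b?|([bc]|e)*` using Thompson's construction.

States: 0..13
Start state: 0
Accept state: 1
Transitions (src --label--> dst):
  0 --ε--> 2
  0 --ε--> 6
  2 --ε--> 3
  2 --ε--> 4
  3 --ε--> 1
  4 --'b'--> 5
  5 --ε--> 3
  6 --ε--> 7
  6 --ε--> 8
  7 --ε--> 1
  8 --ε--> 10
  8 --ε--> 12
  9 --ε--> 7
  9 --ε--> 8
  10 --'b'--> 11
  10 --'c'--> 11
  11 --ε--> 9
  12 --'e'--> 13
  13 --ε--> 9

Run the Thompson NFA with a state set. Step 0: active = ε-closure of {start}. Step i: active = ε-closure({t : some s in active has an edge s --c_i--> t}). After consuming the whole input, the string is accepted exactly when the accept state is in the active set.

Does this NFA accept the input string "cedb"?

Answer: REJECT

Trace:
initial (ε-close {0}): {0,1,2,3,4,6,7,8,10,12}
'c' @ 1: {1,7,8,9,10,11,12}  ✓accept
'e' @ 2: {1,7,8,9,10,12,13}  ✓accept
'd' @ 3: {}  — state set empty
rest 'b' ignored (set empty)
end set {} — state 1 not in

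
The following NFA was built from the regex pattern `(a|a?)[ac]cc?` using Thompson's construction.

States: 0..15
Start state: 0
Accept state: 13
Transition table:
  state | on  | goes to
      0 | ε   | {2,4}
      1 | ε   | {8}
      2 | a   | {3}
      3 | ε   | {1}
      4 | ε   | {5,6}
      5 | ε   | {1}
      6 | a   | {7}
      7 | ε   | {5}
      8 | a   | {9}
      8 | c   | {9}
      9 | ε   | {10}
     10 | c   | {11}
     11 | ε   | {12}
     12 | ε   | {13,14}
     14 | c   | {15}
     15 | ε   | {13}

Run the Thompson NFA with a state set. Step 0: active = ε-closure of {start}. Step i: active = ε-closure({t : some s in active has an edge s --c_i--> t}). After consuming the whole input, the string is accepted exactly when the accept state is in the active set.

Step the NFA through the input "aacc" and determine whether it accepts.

Answer: ACCEPT

Derivation:
S₀ = ε-closure({0}) = {0,1,2,4,5,6,8}
'a' @ 1: {1,3,5,7,8,9,10}
'a' @ 2: {9,10}
'c' @ 3: {11,12,13,14}  (accept∈set)
'c' @ 4: {13,15}  (accept∈set)
end set {13,15} — state 13 in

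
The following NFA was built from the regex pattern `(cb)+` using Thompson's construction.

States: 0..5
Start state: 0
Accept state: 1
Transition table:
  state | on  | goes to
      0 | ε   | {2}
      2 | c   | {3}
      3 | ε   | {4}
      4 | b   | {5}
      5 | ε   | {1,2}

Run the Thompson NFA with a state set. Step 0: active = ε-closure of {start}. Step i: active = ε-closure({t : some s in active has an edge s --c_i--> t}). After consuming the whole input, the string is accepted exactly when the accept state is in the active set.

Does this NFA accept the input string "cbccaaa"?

Answer: REJECT

Steps:
initial (ε-close {0}): {0,2}
'c' @ 1: {3,4}
'b' @ 2: {1,2,5}  ✓accept
'c' @ 3: {3,4}
'c' @ 4: {}  — state set empty
rest 'aaa' ignored (set empty)
after full input: {}  (accept=1 not in)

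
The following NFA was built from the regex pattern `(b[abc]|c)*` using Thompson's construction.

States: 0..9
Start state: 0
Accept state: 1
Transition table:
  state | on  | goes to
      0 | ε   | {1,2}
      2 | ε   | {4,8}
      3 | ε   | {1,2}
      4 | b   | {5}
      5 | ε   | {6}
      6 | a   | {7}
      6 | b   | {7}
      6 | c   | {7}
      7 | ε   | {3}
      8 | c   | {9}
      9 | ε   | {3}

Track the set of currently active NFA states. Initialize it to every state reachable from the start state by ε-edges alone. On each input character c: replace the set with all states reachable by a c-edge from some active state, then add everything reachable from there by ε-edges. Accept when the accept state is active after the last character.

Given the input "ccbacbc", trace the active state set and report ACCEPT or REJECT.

Answer: ACCEPT

Trace:
start: ε-closure({0}) = {0,1,2,4,8}
'c' @ 1: {1,2,3,4,8,9}  ✓accept
'c' @ 2: {1,2,3,4,8,9}  ✓accept
'b' @ 3: {5,6}
'a' @ 4: {1,2,3,4,7,8}  ✓accept
'c' @ 5: {1,2,3,4,8,9}  ✓accept
'b' @ 6: {5,6}
'c' @ 7: {1,2,3,4,7,8}  ✓accept
end set {1,2,3,4,7,8} — state 1 in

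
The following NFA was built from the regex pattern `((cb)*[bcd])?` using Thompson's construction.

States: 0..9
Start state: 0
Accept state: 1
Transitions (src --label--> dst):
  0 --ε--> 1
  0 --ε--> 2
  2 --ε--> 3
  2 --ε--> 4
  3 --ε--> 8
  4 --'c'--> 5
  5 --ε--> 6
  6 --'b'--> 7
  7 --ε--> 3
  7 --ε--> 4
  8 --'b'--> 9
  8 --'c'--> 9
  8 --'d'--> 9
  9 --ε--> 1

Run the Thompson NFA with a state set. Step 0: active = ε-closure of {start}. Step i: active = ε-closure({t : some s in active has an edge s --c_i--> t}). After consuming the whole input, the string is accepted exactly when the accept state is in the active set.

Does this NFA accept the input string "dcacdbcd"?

start: ε-closure({0}) = {0,1,2,3,4,8}
'd' @ 1: {1,9}  ✓accept
'c' @ 2: {}  — state set empty
rest 'acdbcd' ignored (set empty)
end set {} — state 1 not in

Answer: REJECT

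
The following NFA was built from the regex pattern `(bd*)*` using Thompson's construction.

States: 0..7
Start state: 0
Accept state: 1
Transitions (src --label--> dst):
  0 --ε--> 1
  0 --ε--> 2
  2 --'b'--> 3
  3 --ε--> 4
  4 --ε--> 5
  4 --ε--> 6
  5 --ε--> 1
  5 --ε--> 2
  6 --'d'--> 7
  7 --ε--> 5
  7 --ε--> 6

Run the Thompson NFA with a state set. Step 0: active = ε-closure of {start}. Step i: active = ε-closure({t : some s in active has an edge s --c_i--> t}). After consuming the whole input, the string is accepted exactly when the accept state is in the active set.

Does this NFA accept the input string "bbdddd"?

Answer: ACCEPT

Steps:
S₀ = ε-closure({0}) = {0,1,2}
'b' @ 1: {1,2,3,4,5,6}  (accept∈set)
'b' @ 2: {1,2,3,4,5,6}  (accept∈set)
'd' @ 3: {1,2,5,6,7}  (accept∈set)
'd' @ 4: {1,2,5,6,7}  (accept∈set)
'd' @ 5: {1,2,5,6,7}  (accept∈set)
'd' @ 6: {1,2,5,6,7}  (accept∈set)
final: {1,2,5,6,7}; accept 1 in set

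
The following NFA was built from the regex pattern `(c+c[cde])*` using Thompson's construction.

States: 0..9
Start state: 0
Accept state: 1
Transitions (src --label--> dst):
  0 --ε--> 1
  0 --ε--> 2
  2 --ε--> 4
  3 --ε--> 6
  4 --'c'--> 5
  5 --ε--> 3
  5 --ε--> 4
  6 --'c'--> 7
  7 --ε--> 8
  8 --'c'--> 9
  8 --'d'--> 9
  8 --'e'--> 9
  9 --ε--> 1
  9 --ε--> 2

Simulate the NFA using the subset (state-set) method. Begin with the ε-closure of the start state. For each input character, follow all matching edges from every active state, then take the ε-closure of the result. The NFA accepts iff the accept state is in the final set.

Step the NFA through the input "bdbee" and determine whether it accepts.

Answer: REJECT

Trace:
initial (ε-close {0}): {0,1,2,4}
'b' @ 1: {}  — state set empty
rest 'dbee' ignored (set empty)
after full input: {}  (accept=1 not in)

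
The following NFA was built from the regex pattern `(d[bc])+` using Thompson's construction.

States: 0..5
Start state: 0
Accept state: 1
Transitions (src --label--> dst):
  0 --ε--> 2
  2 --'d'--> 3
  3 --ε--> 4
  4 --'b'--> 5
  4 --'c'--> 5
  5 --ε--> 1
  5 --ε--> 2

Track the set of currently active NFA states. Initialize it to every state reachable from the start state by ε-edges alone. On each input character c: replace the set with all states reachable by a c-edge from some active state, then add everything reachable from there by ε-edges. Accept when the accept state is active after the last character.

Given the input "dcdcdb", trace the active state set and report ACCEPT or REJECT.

Answer: ACCEPT

Steps:
initial (ε-close {0}): {0,2}
'd' @ 1: {3,4}
'c' @ 2: {1,2,5}  [accepting]
'd' @ 3: {3,4}
'c' @ 4: {1,2,5}  [accepting]
'd' @ 5: {3,4}
'b' @ 6: {1,2,5}  [accepting]
end set {1,2,5} — state 1 in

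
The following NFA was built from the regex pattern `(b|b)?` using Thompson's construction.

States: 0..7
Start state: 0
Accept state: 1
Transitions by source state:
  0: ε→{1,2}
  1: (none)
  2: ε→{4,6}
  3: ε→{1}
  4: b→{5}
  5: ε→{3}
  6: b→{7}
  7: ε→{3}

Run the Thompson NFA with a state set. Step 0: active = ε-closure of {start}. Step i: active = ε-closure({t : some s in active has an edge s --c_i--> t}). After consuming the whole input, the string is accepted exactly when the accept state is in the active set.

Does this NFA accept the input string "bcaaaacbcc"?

initial (ε-close {0}): {0,1,2,4,6}
'b' @ 1: {1,3,5,7}  (accept∈set)
'c' @ 2: {}  — no active states
rest 'aaaacbcc' ignored (set empty)
after full input: {}  (accept=1 not in)

Answer: REJECT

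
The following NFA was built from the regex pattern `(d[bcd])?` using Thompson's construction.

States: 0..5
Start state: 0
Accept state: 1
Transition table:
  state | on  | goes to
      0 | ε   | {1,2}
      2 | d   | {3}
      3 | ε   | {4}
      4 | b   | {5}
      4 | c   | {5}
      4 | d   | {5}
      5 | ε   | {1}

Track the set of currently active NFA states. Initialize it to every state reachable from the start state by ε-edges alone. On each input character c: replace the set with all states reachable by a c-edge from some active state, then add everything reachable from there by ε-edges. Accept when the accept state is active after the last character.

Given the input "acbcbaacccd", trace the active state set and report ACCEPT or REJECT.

initial (ε-close {0}): {0,1,2}
'a' @ 1: {}  — no active states
rest 'cbcbaacccd' ignored (set empty)
end set {} — state 1 not in

Answer: REJECT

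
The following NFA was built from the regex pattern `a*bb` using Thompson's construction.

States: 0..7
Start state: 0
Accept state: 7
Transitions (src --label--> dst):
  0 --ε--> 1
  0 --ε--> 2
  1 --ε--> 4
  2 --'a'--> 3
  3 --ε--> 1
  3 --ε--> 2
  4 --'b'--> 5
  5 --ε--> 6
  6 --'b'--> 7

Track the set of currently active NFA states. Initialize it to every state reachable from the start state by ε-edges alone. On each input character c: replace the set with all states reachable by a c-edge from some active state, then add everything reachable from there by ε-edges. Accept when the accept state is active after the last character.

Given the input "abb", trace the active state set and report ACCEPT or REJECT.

S₀ = ε-closure({0}) = {0,1,2,4}
'a' @ 1: {1,2,3,4}
'b' @ 2: {5,6}
'b' @ 3: {7}  (accept∈set)
end set {7} — state 7 in

Answer: ACCEPT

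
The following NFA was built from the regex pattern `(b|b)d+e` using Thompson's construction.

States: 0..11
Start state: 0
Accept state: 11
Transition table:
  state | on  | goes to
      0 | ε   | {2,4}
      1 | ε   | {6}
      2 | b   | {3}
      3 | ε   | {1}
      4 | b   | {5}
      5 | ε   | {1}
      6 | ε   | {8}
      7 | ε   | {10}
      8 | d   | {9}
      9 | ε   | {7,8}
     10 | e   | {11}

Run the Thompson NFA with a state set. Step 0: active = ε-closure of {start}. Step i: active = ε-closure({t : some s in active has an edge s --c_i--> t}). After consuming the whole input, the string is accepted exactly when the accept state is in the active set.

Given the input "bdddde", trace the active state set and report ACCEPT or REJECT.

Answer: ACCEPT

Derivation:
initial (ε-close {0}): {0,2,4}
'b' @ 1: {1,3,5,6,8}
'd' @ 2: {7,8,9,10}
'd' @ 3: {7,8,9,10}
'd' @ 4: {7,8,9,10}
'd' @ 5: {7,8,9,10}
'e' @ 6: {11}  ✓accept
after full input: {11}  (accept=11 in)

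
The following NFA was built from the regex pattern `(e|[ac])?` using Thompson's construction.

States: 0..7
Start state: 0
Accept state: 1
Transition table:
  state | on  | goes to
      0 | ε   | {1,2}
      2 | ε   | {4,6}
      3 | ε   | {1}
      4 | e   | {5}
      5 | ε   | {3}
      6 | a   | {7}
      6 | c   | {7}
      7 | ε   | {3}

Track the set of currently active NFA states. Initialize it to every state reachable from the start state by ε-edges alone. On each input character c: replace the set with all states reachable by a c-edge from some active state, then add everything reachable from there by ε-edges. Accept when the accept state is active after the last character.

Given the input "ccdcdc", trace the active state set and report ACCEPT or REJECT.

Answer: REJECT

Steps:
start: ε-closure({0}) = {0,1,2,4,6}
'c' @ 1: {1,3,7}  ✓accept
'c' @ 2: {}  — state set empty
rest 'dcdc' ignored (set empty)
final: {}; accept 1 not in set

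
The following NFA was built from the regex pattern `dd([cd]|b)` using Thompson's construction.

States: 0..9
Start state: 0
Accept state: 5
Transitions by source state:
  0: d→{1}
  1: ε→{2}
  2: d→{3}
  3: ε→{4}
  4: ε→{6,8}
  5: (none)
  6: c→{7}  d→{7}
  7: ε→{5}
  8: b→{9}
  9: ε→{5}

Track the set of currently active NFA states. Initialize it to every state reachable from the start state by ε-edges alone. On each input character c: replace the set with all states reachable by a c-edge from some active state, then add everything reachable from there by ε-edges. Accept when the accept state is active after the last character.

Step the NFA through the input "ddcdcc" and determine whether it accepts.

Answer: REJECT

Steps:
S₀ = ε-closure({0}) = {0}
'd' @ 1: {1,2}
'd' @ 2: {3,4,6,8}
'c' @ 3: {5,7}  [accepting]
'd' @ 4: {}  — no active states
rest 'cc' ignored (set empty)
after full input: {}  (accept=5 not in)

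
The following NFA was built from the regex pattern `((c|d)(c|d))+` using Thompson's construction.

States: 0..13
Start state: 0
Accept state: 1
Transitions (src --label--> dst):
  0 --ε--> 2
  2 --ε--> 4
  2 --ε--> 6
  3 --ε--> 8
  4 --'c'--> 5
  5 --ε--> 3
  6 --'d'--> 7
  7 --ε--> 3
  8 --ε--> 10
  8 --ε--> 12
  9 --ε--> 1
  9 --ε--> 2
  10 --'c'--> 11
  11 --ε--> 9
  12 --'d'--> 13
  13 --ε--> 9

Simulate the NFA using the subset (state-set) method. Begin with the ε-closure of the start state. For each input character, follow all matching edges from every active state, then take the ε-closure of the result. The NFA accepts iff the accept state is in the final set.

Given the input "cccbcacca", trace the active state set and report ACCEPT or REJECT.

start: ε-closure({0}) = {0,2,4,6}
'c' @ 1: {3,5,8,10,12}
'c' @ 2: {1,2,4,6,9,11}  (accept∈set)
'c' @ 3: {3,5,8,10,12}
'b' @ 4: {}  — state set empty
rest 'cacca' ignored (set empty)
final: {}; accept 1 not in set

Answer: REJECT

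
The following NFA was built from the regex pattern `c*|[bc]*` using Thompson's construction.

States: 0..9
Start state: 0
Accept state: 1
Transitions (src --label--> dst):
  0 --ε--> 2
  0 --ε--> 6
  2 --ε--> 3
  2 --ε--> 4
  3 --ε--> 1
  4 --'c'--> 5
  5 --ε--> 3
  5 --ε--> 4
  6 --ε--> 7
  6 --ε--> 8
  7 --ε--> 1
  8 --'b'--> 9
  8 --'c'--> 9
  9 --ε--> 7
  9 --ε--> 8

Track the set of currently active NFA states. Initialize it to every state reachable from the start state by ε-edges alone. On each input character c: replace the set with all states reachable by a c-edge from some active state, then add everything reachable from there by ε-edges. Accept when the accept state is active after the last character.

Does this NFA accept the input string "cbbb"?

Answer: ACCEPT

Derivation:
S₀ = ε-closure({0}) = {0,1,2,3,4,6,7,8}
'c' @ 1: {1,3,4,5,7,8,9}  ✓accept
'b' @ 2: {1,7,8,9}  ✓accept
'b' @ 3: {1,7,8,9}  ✓accept
'b' @ 4: {1,7,8,9}  ✓accept
end set {1,7,8,9} — state 1 in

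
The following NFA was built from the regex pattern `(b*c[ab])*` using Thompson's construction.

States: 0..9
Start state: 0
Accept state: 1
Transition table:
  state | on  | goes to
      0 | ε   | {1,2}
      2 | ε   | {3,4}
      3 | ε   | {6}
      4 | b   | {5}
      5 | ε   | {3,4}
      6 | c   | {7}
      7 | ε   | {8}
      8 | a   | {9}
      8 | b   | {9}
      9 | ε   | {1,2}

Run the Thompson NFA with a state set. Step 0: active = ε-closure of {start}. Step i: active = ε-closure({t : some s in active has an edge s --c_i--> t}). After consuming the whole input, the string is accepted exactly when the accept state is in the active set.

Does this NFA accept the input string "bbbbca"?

Answer: ACCEPT

Steps:
start: ε-closure({0}) = {0,1,2,3,4,6}
'b' @ 1: {3,4,5,6}
'b' @ 2: {3,4,5,6}
'b' @ 3: {3,4,5,6}
'b' @ 4: {3,4,5,6}
'c' @ 5: {7,8}
'a' @ 6: {1,2,3,4,6,9}  [accepting]
end set {1,2,3,4,6,9} — state 1 in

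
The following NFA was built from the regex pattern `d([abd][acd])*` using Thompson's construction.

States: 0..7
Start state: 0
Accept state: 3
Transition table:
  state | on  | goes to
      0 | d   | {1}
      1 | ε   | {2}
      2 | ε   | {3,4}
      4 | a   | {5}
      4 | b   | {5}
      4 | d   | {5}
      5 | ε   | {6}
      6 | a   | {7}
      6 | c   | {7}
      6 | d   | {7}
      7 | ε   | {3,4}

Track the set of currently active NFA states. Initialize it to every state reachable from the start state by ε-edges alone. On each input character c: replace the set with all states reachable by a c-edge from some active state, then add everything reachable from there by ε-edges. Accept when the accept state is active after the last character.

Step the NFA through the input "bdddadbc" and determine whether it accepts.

initial (ε-close {0}): {0}
'b' @ 1: {}  — no active states
rest 'dddadbc' ignored (set empty)
final: {}; accept 3 not in set

Answer: REJECT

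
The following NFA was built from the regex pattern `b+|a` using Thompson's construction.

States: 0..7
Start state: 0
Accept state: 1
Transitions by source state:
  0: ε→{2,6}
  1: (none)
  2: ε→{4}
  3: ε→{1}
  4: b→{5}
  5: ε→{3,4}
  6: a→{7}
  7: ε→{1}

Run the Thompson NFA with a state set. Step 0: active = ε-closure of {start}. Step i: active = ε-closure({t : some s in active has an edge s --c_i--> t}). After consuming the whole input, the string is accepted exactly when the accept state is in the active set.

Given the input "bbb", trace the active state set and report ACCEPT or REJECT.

Answer: ACCEPT

Derivation:
initial (ε-close {0}): {0,2,4,6}
'b' @ 1: {1,3,4,5}  ✓accept
'b' @ 2: {1,3,4,5}  ✓accept
'b' @ 3: {1,3,4,5}  ✓accept
after full input: {1,3,4,5}  (accept=1 in)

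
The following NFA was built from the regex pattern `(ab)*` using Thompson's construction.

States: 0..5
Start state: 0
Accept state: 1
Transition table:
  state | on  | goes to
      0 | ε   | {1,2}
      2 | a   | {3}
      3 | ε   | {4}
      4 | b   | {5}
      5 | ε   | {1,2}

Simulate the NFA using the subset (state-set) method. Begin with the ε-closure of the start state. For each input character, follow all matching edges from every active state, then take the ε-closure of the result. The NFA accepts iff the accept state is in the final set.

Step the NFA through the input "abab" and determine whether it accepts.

S₀ = ε-closure({0}) = {0,1,2}
'a' @ 1: {3,4}
'b' @ 2: {1,2,5}  [accepting]
'a' @ 3: {3,4}
'b' @ 4: {1,2,5}  [accepting]
final: {1,2,5}; accept 1 in set

Answer: ACCEPT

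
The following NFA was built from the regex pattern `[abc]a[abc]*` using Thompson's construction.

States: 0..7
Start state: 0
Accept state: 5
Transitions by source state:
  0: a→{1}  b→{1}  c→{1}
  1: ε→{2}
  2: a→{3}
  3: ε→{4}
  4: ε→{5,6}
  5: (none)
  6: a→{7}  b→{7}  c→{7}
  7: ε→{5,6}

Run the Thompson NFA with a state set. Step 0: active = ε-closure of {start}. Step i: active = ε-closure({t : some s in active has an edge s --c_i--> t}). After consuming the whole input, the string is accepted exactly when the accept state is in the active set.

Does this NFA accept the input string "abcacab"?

initial (ε-close {0}): {0}
'a' @ 1: {1,2}
'b' @ 2: {}  — dead — no transitions
rest 'cacab' ignored (set empty)
end set {} — state 5 not in

Answer: REJECT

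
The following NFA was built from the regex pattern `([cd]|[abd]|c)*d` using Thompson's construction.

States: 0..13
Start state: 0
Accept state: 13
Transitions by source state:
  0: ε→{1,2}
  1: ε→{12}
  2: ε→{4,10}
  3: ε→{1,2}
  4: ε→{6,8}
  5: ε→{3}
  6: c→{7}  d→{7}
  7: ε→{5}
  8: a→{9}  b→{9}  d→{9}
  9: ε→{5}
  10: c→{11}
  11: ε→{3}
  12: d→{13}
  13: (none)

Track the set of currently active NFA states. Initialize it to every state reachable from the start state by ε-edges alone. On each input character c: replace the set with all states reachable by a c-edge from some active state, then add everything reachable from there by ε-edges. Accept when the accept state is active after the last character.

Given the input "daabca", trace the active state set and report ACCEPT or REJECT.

start: ε-closure({0}) = {0,1,2,4,6,8,10,12}
'd' @ 1: {1,2,3,4,5,6,7,8,9,10,12,13}  [accepting]
'a' @ 2: {1,2,3,4,5,6,8,9,10,12}
'a' @ 3: {1,2,3,4,5,6,8,9,10,12}
'b' @ 4: {1,2,3,4,5,6,8,9,10,12}
'c' @ 5: {1,2,3,4,5,6,7,8,10,11,12}
'a' @ 6: {1,2,3,4,5,6,8,9,10,12}
after full input: {1,2,3,4,5,6,8,9,10,12}  (accept=13 not in)

Answer: REJECT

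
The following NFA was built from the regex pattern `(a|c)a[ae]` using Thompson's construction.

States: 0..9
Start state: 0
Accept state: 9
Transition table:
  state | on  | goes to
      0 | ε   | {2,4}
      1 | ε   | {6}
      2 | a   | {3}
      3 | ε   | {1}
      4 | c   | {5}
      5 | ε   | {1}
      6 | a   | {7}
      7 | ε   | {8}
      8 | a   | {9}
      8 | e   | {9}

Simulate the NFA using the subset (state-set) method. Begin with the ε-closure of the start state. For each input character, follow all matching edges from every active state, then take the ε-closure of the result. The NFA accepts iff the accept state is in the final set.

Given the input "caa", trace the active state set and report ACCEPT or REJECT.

Answer: ACCEPT

Derivation:
initial (ε-close {0}): {0,2,4}
'c' @ 1: {1,5,6}
'a' @ 2: {7,8}
'a' @ 3: {9}  [accepting]
final: {9}; accept 9 in set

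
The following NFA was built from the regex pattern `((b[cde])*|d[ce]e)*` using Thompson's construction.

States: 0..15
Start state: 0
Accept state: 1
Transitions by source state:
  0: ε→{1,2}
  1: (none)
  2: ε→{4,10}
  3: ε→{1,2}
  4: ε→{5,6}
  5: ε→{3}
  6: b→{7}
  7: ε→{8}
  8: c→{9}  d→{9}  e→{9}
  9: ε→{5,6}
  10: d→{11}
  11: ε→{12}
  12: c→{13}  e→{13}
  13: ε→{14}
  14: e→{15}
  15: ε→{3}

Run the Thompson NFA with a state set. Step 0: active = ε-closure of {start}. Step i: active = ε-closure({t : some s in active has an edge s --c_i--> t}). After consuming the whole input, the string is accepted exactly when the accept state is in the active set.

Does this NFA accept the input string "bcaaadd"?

Answer: REJECT

Steps:
start: ε-closure({0}) = {0,1,2,3,4,5,6,10}
'b' @ 1: {7,8}
'c' @ 2: {1,2,3,4,5,6,9,10}  (accept∈set)
'a' @ 3: {}  — no active states
rest 'aadd' ignored (set empty)
end set {} — state 1 not in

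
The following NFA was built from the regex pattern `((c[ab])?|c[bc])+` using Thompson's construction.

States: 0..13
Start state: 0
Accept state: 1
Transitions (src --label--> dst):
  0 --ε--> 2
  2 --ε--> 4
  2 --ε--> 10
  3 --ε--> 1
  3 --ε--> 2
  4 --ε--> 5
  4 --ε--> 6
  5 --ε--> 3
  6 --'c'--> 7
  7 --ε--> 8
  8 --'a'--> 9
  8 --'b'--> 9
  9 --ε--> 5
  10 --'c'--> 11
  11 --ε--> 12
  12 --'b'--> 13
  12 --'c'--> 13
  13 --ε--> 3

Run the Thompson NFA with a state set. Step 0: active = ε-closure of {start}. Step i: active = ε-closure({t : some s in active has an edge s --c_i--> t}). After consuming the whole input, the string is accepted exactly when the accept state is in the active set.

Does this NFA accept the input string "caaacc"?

Answer: REJECT

Derivation:
initial (ε-close {0}): {0,1,2,3,4,5,6,10}
'c' @ 1: {7,8,11,12}
'a' @ 2: {1,2,3,4,5,6,9,10}  (accept∈set)
'a' @ 3: {}  — state set empty
rest 'acc' ignored (set empty)
end set {} — state 1 not in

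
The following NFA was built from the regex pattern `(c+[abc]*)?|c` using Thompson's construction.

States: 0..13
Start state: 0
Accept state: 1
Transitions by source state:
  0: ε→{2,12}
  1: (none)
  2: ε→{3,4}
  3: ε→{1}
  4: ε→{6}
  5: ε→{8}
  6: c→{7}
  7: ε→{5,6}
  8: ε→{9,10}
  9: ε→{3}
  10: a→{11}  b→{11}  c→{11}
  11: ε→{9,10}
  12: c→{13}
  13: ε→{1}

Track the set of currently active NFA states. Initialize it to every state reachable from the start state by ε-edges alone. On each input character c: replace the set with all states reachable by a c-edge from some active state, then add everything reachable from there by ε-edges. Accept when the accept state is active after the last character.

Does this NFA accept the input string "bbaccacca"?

initial (ε-close {0}): {0,1,2,3,4,6,12}
'b' @ 1: {}  — dead — no transitions
rest 'baccacca' ignored (set empty)
end set {} — state 1 not in

Answer: REJECT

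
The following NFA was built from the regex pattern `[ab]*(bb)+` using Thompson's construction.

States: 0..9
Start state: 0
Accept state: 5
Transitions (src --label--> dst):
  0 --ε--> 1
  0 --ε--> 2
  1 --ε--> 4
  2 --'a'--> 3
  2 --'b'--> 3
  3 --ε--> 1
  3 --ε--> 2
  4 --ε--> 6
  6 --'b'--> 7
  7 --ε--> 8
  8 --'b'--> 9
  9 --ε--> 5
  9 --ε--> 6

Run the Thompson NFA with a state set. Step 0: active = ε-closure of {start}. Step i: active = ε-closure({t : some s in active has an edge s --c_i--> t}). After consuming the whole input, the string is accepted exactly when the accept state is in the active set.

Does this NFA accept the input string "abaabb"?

Answer: ACCEPT

Trace:
start: ε-closure({0}) = {0,1,2,4,6}
'a' @ 1: {1,2,3,4,6}
'b' @ 2: {1,2,3,4,6,7,8}
'a' @ 3: {1,2,3,4,6}
'a' @ 4: {1,2,3,4,6}
'b' @ 5: {1,2,3,4,6,7,8}
'b' @ 6: {1,2,3,4,5,6,7,8,9}  ✓accept
after full input: {1,2,3,4,5,6,7,8,9}  (accept=5 in)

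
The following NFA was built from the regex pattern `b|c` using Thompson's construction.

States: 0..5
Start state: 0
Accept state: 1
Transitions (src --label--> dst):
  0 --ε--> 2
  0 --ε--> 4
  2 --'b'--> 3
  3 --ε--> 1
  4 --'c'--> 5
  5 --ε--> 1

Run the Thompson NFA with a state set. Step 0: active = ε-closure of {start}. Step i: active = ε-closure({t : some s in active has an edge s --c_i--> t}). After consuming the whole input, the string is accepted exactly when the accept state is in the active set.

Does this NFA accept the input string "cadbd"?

Answer: REJECT

Derivation:
S₀ = ε-closure({0}) = {0,2,4}
'c' @ 1: {1,5}  [accepting]
'a' @ 2: {}  — no active states
rest 'dbd' ignored (set empty)
after full input: {}  (accept=1 not in)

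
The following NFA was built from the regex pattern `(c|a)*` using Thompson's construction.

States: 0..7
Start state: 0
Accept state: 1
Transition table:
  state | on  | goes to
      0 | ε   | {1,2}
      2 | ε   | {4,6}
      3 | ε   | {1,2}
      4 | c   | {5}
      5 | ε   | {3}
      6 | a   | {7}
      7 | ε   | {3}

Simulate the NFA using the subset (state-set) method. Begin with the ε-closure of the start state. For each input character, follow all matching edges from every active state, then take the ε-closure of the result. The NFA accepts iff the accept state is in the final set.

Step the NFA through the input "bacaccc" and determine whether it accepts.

S₀ = ε-closure({0}) = {0,1,2,4,6}
'b' @ 1: {}  — state set empty
rest 'acaccc' ignored (set empty)
after full input: {}  (accept=1 not in)

Answer: REJECT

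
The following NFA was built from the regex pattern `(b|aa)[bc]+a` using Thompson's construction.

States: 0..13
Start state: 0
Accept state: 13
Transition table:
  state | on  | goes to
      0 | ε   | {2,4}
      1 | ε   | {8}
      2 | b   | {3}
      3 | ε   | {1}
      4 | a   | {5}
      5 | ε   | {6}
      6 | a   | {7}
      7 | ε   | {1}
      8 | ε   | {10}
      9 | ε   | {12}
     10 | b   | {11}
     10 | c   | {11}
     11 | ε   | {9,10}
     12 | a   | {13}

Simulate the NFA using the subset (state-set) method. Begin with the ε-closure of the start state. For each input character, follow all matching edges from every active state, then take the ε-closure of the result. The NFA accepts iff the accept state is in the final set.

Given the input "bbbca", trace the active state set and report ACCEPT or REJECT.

start: ε-closure({0}) = {0,2,4}
'b' @ 1: {1,3,8,10}
'b' @ 2: {9,10,11,12}
'b' @ 3: {9,10,11,12}
'c' @ 4: {9,10,11,12}
'a' @ 5: {13}  [accepting]
after full input: {13}  (accept=13 in)

Answer: ACCEPT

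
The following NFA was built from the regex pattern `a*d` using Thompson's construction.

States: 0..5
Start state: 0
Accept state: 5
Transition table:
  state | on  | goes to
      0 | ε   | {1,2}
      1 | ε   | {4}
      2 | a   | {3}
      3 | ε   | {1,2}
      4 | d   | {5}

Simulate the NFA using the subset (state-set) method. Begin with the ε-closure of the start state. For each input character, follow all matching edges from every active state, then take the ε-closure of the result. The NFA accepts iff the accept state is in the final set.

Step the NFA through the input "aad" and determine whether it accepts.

Answer: ACCEPT

Trace:
start: ε-closure({0}) = {0,1,2,4}
'a' @ 1: {1,2,3,4}
'a' @ 2: {1,2,3,4}
'd' @ 3: {5}  ✓accept
final: {5}; accept 5 in set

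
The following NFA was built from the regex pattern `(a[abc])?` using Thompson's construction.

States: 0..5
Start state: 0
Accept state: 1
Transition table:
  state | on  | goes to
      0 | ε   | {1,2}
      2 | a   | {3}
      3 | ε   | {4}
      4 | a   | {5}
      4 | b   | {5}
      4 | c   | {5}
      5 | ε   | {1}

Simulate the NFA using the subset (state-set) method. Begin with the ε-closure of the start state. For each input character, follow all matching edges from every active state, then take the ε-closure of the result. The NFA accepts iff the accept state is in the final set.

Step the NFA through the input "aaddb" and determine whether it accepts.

Answer: REJECT

Derivation:
start: ε-closure({0}) = {0,1,2}
'a' @ 1: {3,4}
'a' @ 2: {1,5}  (accept∈set)
'd' @ 3: {}  — no active states
rest 'db' ignored (set empty)
after full input: {}  (accept=1 not in)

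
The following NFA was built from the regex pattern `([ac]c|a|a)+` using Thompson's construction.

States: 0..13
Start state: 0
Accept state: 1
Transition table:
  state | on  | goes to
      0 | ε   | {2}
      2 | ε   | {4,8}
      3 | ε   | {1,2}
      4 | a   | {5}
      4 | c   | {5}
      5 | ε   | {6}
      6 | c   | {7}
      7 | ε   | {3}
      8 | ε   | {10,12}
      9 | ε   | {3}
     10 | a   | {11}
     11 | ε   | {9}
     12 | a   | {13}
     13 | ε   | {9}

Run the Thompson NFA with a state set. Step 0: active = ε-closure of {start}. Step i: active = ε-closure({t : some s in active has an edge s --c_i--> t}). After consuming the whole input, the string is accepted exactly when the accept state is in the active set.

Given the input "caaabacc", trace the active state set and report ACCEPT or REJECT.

initial (ε-close {0}): {0,2,4,8,10,12}
'c' @ 1: {5,6}
'a' @ 2: {}  — no active states
rest 'aabacc' ignored (set empty)
after full input: {}  (accept=1 not in)

Answer: REJECT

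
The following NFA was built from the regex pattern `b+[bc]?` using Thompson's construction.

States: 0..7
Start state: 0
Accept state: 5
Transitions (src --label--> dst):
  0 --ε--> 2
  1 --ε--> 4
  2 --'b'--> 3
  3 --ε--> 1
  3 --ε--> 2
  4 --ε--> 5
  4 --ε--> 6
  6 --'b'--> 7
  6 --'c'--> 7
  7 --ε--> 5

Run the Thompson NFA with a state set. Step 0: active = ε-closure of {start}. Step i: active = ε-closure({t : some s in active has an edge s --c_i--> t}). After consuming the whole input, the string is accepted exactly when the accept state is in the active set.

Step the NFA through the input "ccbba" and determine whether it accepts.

Answer: REJECT

Trace:
S₀ = ε-closure({0}) = {0,2}
'c' @ 1: {}  — dead — no transitions
rest 'cbba' ignored (set empty)
after full input: {}  (accept=5 not in)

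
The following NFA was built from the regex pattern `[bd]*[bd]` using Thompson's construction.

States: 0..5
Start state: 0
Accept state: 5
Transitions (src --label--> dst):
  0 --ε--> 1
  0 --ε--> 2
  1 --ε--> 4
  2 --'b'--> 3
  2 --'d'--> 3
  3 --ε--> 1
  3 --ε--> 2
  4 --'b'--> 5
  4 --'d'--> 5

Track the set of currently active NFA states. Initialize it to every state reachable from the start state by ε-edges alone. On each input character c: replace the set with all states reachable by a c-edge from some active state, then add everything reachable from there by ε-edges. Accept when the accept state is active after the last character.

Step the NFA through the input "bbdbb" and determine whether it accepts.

initial (ε-close {0}): {0,1,2,4}
'b' @ 1: {1,2,3,4,5}  (accept∈set)
'b' @ 2: {1,2,3,4,5}  (accept∈set)
'd' @ 3: {1,2,3,4,5}  (accept∈set)
'b' @ 4: {1,2,3,4,5}  (accept∈set)
'b' @ 5: {1,2,3,4,5}  (accept∈set)
final: {1,2,3,4,5}; accept 5 in set

Answer: ACCEPT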